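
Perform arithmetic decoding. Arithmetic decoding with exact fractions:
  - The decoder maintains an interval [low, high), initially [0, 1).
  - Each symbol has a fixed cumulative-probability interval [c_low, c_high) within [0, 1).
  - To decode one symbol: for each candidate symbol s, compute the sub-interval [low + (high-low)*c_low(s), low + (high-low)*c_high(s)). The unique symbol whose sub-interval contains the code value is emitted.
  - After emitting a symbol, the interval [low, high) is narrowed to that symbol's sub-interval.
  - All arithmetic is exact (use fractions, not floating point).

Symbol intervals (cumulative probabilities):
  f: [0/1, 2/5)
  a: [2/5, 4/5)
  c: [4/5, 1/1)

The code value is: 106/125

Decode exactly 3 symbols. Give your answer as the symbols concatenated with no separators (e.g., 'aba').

Answer: cfa

Derivation:
Step 1: interval [0/1, 1/1), width = 1/1 - 0/1 = 1/1
  'f': [0/1 + 1/1*0/1, 0/1 + 1/1*2/5) = [0/1, 2/5)
  'a': [0/1 + 1/1*2/5, 0/1 + 1/1*4/5) = [2/5, 4/5)
  'c': [0/1 + 1/1*4/5, 0/1 + 1/1*1/1) = [4/5, 1/1) <- contains code 106/125
  emit 'c', narrow to [4/5, 1/1)
Step 2: interval [4/5, 1/1), width = 1/1 - 4/5 = 1/5
  'f': [4/5 + 1/5*0/1, 4/5 + 1/5*2/5) = [4/5, 22/25) <- contains code 106/125
  'a': [4/5 + 1/5*2/5, 4/5 + 1/5*4/5) = [22/25, 24/25)
  'c': [4/5 + 1/5*4/5, 4/5 + 1/5*1/1) = [24/25, 1/1)
  emit 'f', narrow to [4/5, 22/25)
Step 3: interval [4/5, 22/25), width = 22/25 - 4/5 = 2/25
  'f': [4/5 + 2/25*0/1, 4/5 + 2/25*2/5) = [4/5, 104/125)
  'a': [4/5 + 2/25*2/5, 4/5 + 2/25*4/5) = [104/125, 108/125) <- contains code 106/125
  'c': [4/5 + 2/25*4/5, 4/5 + 2/25*1/1) = [108/125, 22/25)
  emit 'a', narrow to [104/125, 108/125)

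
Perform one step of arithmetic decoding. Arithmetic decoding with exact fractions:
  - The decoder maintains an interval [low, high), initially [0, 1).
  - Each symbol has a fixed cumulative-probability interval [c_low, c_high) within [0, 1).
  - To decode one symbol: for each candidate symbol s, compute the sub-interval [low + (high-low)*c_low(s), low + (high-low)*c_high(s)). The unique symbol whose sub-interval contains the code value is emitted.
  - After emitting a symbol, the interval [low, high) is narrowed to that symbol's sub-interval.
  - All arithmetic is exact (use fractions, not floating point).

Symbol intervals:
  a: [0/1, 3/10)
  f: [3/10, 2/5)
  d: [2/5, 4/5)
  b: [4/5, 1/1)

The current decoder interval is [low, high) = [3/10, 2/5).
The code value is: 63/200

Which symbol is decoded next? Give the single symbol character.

Interval width = high − low = 2/5 − 3/10 = 1/10
Scaled code = (code − low) / width = (63/200 − 3/10) / 1/10 = 3/20
  a: [0/1, 3/10) ← scaled code falls here ✓
  f: [3/10, 2/5) 
  d: [2/5, 4/5) 
  b: [4/5, 1/1) 

Answer: a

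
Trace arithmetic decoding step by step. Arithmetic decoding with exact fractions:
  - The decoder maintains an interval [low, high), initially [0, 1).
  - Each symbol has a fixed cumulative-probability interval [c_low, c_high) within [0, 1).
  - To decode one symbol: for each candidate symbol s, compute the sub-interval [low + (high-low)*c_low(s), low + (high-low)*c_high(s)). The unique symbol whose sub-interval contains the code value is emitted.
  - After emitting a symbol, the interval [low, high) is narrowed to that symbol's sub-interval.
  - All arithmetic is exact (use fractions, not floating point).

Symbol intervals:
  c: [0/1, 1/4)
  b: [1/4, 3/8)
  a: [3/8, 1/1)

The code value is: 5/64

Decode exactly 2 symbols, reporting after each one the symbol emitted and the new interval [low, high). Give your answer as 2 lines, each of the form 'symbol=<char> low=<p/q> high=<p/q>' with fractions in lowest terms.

Answer: symbol=c low=0/1 high=1/4
symbol=b low=1/16 high=3/32

Derivation:
Step 1: interval [0/1, 1/1), width = 1/1 - 0/1 = 1/1
  'c': [0/1 + 1/1*0/1, 0/1 + 1/1*1/4) = [0/1, 1/4) <- contains code 5/64
  'b': [0/1 + 1/1*1/4, 0/1 + 1/1*3/8) = [1/4, 3/8)
  'a': [0/1 + 1/1*3/8, 0/1 + 1/1*1/1) = [3/8, 1/1)
  emit 'c', narrow to [0/1, 1/4)
Step 2: interval [0/1, 1/4), width = 1/4 - 0/1 = 1/4
  'c': [0/1 + 1/4*0/1, 0/1 + 1/4*1/4) = [0/1, 1/16)
  'b': [0/1 + 1/4*1/4, 0/1 + 1/4*3/8) = [1/16, 3/32) <- contains code 5/64
  'a': [0/1 + 1/4*3/8, 0/1 + 1/4*1/1) = [3/32, 1/4)
  emit 'b', narrow to [1/16, 3/32)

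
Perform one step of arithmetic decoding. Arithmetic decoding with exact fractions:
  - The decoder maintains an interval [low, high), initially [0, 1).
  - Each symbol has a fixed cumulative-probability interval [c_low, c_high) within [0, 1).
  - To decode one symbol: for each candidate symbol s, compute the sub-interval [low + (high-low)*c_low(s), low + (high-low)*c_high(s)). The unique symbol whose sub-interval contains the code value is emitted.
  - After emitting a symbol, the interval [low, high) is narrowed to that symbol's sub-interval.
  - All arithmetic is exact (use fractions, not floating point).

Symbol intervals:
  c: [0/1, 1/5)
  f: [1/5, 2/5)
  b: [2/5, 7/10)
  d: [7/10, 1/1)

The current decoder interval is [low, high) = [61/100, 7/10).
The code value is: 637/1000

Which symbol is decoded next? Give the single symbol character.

Interval width = high − low = 7/10 − 61/100 = 9/100
Scaled code = (code − low) / width = (637/1000 − 61/100) / 9/100 = 3/10
  c: [0/1, 1/5) 
  f: [1/5, 2/5) ← scaled code falls here ✓
  b: [2/5, 7/10) 
  d: [7/10, 1/1) 

Answer: f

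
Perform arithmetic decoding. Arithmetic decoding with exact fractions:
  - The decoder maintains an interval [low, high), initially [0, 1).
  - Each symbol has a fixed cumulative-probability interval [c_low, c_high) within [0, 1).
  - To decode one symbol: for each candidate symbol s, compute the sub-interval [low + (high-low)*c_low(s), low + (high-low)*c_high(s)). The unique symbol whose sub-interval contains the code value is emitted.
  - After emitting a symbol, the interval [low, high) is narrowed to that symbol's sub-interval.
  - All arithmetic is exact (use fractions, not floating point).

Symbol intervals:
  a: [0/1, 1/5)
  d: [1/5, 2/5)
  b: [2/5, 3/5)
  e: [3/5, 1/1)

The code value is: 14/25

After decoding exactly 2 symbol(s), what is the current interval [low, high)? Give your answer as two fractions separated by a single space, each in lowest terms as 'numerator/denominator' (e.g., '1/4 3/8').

Answer: 13/25 3/5

Derivation:
Step 1: interval [0/1, 1/1), width = 1/1 - 0/1 = 1/1
  'a': [0/1 + 1/1*0/1, 0/1 + 1/1*1/5) = [0/1, 1/5)
  'd': [0/1 + 1/1*1/5, 0/1 + 1/1*2/5) = [1/5, 2/5)
  'b': [0/1 + 1/1*2/5, 0/1 + 1/1*3/5) = [2/5, 3/5) <- contains code 14/25
  'e': [0/1 + 1/1*3/5, 0/1 + 1/1*1/1) = [3/5, 1/1)
  emit 'b', narrow to [2/5, 3/5)
Step 2: interval [2/5, 3/5), width = 3/5 - 2/5 = 1/5
  'a': [2/5 + 1/5*0/1, 2/5 + 1/5*1/5) = [2/5, 11/25)
  'd': [2/5 + 1/5*1/5, 2/5 + 1/5*2/5) = [11/25, 12/25)
  'b': [2/5 + 1/5*2/5, 2/5 + 1/5*3/5) = [12/25, 13/25)
  'e': [2/5 + 1/5*3/5, 2/5 + 1/5*1/1) = [13/25, 3/5) <- contains code 14/25
  emit 'e', narrow to [13/25, 3/5)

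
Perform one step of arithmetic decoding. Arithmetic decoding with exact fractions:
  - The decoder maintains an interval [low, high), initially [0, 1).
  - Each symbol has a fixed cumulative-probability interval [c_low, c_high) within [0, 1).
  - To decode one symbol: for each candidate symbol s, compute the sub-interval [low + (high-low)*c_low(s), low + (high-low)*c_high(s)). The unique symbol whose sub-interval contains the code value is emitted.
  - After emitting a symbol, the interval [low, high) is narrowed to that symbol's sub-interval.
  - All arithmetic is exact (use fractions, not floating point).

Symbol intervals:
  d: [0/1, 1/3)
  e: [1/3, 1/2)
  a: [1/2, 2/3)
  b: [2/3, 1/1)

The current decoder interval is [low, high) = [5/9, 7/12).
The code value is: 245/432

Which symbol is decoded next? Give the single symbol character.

Interval width = high − low = 7/12 − 5/9 = 1/36
Scaled code = (code − low) / width = (245/432 − 5/9) / 1/36 = 5/12
  d: [0/1, 1/3) 
  e: [1/3, 1/2) ← scaled code falls here ✓
  a: [1/2, 2/3) 
  b: [2/3, 1/1) 

Answer: e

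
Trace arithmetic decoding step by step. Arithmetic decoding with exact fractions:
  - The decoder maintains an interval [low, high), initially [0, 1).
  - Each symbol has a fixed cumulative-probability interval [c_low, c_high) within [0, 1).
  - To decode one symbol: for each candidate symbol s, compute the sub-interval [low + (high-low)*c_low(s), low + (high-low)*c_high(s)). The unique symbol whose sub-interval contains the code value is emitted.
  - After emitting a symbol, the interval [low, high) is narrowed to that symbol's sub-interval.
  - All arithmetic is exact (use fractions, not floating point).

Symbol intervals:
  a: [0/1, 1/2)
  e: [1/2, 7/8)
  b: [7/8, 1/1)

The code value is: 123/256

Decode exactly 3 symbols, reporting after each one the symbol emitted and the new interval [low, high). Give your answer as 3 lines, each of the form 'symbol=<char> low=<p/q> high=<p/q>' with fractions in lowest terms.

Answer: symbol=a low=0/1 high=1/2
symbol=b low=7/16 high=1/2
symbol=e low=15/32 high=63/128

Derivation:
Step 1: interval [0/1, 1/1), width = 1/1 - 0/1 = 1/1
  'a': [0/1 + 1/1*0/1, 0/1 + 1/1*1/2) = [0/1, 1/2) <- contains code 123/256
  'e': [0/1 + 1/1*1/2, 0/1 + 1/1*7/8) = [1/2, 7/8)
  'b': [0/1 + 1/1*7/8, 0/1 + 1/1*1/1) = [7/8, 1/1)
  emit 'a', narrow to [0/1, 1/2)
Step 2: interval [0/1, 1/2), width = 1/2 - 0/1 = 1/2
  'a': [0/1 + 1/2*0/1, 0/1 + 1/2*1/2) = [0/1, 1/4)
  'e': [0/1 + 1/2*1/2, 0/1 + 1/2*7/8) = [1/4, 7/16)
  'b': [0/1 + 1/2*7/8, 0/1 + 1/2*1/1) = [7/16, 1/2) <- contains code 123/256
  emit 'b', narrow to [7/16, 1/2)
Step 3: interval [7/16, 1/2), width = 1/2 - 7/16 = 1/16
  'a': [7/16 + 1/16*0/1, 7/16 + 1/16*1/2) = [7/16, 15/32)
  'e': [7/16 + 1/16*1/2, 7/16 + 1/16*7/8) = [15/32, 63/128) <- contains code 123/256
  'b': [7/16 + 1/16*7/8, 7/16 + 1/16*1/1) = [63/128, 1/2)
  emit 'e', narrow to [15/32, 63/128)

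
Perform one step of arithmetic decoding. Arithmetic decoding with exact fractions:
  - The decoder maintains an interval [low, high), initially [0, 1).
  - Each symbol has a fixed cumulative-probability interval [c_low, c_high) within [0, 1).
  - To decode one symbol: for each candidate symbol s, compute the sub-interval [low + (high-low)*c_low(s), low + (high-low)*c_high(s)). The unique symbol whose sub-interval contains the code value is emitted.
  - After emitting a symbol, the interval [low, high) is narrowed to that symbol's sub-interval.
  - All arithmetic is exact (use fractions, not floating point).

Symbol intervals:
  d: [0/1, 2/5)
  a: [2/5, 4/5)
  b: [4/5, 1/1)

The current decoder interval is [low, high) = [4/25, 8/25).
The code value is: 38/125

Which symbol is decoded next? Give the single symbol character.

Answer: b

Derivation:
Interval width = high − low = 8/25 − 4/25 = 4/25
Scaled code = (code − low) / width = (38/125 − 4/25) / 4/25 = 9/10
  d: [0/1, 2/5) 
  a: [2/5, 4/5) 
  b: [4/5, 1/1) ← scaled code falls here ✓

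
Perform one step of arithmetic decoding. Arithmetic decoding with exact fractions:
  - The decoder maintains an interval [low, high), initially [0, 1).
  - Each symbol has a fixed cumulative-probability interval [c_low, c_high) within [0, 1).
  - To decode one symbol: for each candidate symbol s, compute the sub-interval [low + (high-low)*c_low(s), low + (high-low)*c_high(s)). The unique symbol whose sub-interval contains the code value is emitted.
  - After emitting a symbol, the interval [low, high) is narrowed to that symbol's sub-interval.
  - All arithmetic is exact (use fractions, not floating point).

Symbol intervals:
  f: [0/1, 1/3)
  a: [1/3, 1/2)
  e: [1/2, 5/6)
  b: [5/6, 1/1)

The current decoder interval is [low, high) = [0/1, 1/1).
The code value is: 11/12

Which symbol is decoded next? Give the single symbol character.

Answer: b

Derivation:
Interval width = high − low = 1/1 − 0/1 = 1/1
Scaled code = (code − low) / width = (11/12 − 0/1) / 1/1 = 11/12
  f: [0/1, 1/3) 
  a: [1/3, 1/2) 
  e: [1/2, 5/6) 
  b: [5/6, 1/1) ← scaled code falls here ✓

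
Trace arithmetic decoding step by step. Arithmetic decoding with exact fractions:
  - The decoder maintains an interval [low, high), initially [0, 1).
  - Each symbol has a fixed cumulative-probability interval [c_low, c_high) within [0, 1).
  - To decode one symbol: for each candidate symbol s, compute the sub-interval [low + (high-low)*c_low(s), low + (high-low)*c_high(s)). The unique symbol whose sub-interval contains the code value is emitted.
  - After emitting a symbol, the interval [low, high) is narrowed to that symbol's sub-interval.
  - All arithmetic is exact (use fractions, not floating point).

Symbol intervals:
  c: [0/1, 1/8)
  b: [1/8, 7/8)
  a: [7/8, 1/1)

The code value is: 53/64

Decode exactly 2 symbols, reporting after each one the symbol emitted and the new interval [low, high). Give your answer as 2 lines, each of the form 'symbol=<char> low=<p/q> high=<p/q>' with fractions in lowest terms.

Answer: symbol=b low=1/8 high=7/8
symbol=a low=25/32 high=7/8

Derivation:
Step 1: interval [0/1, 1/1), width = 1/1 - 0/1 = 1/1
  'c': [0/1 + 1/1*0/1, 0/1 + 1/1*1/8) = [0/1, 1/8)
  'b': [0/1 + 1/1*1/8, 0/1 + 1/1*7/8) = [1/8, 7/8) <- contains code 53/64
  'a': [0/1 + 1/1*7/8, 0/1 + 1/1*1/1) = [7/8, 1/1)
  emit 'b', narrow to [1/8, 7/8)
Step 2: interval [1/8, 7/8), width = 7/8 - 1/8 = 3/4
  'c': [1/8 + 3/4*0/1, 1/8 + 3/4*1/8) = [1/8, 7/32)
  'b': [1/8 + 3/4*1/8, 1/8 + 3/4*7/8) = [7/32, 25/32)
  'a': [1/8 + 3/4*7/8, 1/8 + 3/4*1/1) = [25/32, 7/8) <- contains code 53/64
  emit 'a', narrow to [25/32, 7/8)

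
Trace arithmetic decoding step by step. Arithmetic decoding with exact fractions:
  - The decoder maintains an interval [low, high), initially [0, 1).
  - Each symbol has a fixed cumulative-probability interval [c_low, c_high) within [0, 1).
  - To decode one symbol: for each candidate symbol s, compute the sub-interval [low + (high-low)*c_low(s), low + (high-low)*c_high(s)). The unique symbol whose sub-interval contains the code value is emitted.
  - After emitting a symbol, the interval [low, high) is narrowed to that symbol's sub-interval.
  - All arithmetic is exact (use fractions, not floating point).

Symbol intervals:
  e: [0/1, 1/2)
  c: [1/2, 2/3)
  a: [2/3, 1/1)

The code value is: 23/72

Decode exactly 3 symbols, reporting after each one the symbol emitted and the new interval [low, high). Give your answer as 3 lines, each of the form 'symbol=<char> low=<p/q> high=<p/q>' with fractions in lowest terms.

Answer: symbol=e low=0/1 high=1/2
symbol=c low=1/4 high=1/3
symbol=a low=11/36 high=1/3

Derivation:
Step 1: interval [0/1, 1/1), width = 1/1 - 0/1 = 1/1
  'e': [0/1 + 1/1*0/1, 0/1 + 1/1*1/2) = [0/1, 1/2) <- contains code 23/72
  'c': [0/1 + 1/1*1/2, 0/1 + 1/1*2/3) = [1/2, 2/3)
  'a': [0/1 + 1/1*2/3, 0/1 + 1/1*1/1) = [2/3, 1/1)
  emit 'e', narrow to [0/1, 1/2)
Step 2: interval [0/1, 1/2), width = 1/2 - 0/1 = 1/2
  'e': [0/1 + 1/2*0/1, 0/1 + 1/2*1/2) = [0/1, 1/4)
  'c': [0/1 + 1/2*1/2, 0/1 + 1/2*2/3) = [1/4, 1/3) <- contains code 23/72
  'a': [0/1 + 1/2*2/3, 0/1 + 1/2*1/1) = [1/3, 1/2)
  emit 'c', narrow to [1/4, 1/3)
Step 3: interval [1/4, 1/3), width = 1/3 - 1/4 = 1/12
  'e': [1/4 + 1/12*0/1, 1/4 + 1/12*1/2) = [1/4, 7/24)
  'c': [1/4 + 1/12*1/2, 1/4 + 1/12*2/3) = [7/24, 11/36)
  'a': [1/4 + 1/12*2/3, 1/4 + 1/12*1/1) = [11/36, 1/3) <- contains code 23/72
  emit 'a', narrow to [11/36, 1/3)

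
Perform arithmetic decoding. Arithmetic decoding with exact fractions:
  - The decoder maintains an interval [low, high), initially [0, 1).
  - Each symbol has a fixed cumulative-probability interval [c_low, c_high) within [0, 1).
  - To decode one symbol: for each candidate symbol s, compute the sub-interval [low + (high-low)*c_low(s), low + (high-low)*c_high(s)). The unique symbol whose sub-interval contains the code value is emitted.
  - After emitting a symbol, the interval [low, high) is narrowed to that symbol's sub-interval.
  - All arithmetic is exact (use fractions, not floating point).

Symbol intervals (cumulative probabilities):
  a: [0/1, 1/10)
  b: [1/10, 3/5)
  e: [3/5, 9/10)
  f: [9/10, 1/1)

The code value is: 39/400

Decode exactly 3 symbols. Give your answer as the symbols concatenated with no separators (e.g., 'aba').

Answer: afe

Derivation:
Step 1: interval [0/1, 1/1), width = 1/1 - 0/1 = 1/1
  'a': [0/1 + 1/1*0/1, 0/1 + 1/1*1/10) = [0/1, 1/10) <- contains code 39/400
  'b': [0/1 + 1/1*1/10, 0/1 + 1/1*3/5) = [1/10, 3/5)
  'e': [0/1 + 1/1*3/5, 0/1 + 1/1*9/10) = [3/5, 9/10)
  'f': [0/1 + 1/1*9/10, 0/1 + 1/1*1/1) = [9/10, 1/1)
  emit 'a', narrow to [0/1, 1/10)
Step 2: interval [0/1, 1/10), width = 1/10 - 0/1 = 1/10
  'a': [0/1 + 1/10*0/1, 0/1 + 1/10*1/10) = [0/1, 1/100)
  'b': [0/1 + 1/10*1/10, 0/1 + 1/10*3/5) = [1/100, 3/50)
  'e': [0/1 + 1/10*3/5, 0/1 + 1/10*9/10) = [3/50, 9/100)
  'f': [0/1 + 1/10*9/10, 0/1 + 1/10*1/1) = [9/100, 1/10) <- contains code 39/400
  emit 'f', narrow to [9/100, 1/10)
Step 3: interval [9/100, 1/10), width = 1/10 - 9/100 = 1/100
  'a': [9/100 + 1/100*0/1, 9/100 + 1/100*1/10) = [9/100, 91/1000)
  'b': [9/100 + 1/100*1/10, 9/100 + 1/100*3/5) = [91/1000, 12/125)
  'e': [9/100 + 1/100*3/5, 9/100 + 1/100*9/10) = [12/125, 99/1000) <- contains code 39/400
  'f': [9/100 + 1/100*9/10, 9/100 + 1/100*1/1) = [99/1000, 1/10)
  emit 'e', narrow to [12/125, 99/1000)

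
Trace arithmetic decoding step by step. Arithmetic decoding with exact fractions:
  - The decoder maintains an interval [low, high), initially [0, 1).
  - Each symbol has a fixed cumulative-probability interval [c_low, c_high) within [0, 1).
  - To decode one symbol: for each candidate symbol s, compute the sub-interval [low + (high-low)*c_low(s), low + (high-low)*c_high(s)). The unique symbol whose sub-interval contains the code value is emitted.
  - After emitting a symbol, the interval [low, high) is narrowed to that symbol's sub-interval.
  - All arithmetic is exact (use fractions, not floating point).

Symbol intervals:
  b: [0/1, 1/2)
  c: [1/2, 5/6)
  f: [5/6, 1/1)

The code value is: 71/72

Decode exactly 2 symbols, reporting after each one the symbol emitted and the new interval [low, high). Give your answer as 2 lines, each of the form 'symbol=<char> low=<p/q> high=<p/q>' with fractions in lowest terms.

Answer: symbol=f low=5/6 high=1/1
symbol=f low=35/36 high=1/1

Derivation:
Step 1: interval [0/1, 1/1), width = 1/1 - 0/1 = 1/1
  'b': [0/1 + 1/1*0/1, 0/1 + 1/1*1/2) = [0/1, 1/2)
  'c': [0/1 + 1/1*1/2, 0/1 + 1/1*5/6) = [1/2, 5/6)
  'f': [0/1 + 1/1*5/6, 0/1 + 1/1*1/1) = [5/6, 1/1) <- contains code 71/72
  emit 'f', narrow to [5/6, 1/1)
Step 2: interval [5/6, 1/1), width = 1/1 - 5/6 = 1/6
  'b': [5/6 + 1/6*0/1, 5/6 + 1/6*1/2) = [5/6, 11/12)
  'c': [5/6 + 1/6*1/2, 5/6 + 1/6*5/6) = [11/12, 35/36)
  'f': [5/6 + 1/6*5/6, 5/6 + 1/6*1/1) = [35/36, 1/1) <- contains code 71/72
  emit 'f', narrow to [35/36, 1/1)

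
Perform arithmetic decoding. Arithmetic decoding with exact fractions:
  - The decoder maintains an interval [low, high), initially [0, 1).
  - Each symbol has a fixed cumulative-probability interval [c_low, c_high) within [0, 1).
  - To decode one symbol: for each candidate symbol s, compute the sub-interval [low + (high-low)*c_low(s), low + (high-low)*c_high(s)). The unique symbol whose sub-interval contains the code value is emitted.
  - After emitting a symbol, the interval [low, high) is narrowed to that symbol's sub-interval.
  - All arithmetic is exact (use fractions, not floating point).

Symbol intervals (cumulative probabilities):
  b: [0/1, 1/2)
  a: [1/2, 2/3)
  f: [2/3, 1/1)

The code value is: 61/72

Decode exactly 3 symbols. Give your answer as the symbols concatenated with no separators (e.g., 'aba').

Answer: fab

Derivation:
Step 1: interval [0/1, 1/1), width = 1/1 - 0/1 = 1/1
  'b': [0/1 + 1/1*0/1, 0/1 + 1/1*1/2) = [0/1, 1/2)
  'a': [0/1 + 1/1*1/2, 0/1 + 1/1*2/3) = [1/2, 2/3)
  'f': [0/1 + 1/1*2/3, 0/1 + 1/1*1/1) = [2/3, 1/1) <- contains code 61/72
  emit 'f', narrow to [2/3, 1/1)
Step 2: interval [2/3, 1/1), width = 1/1 - 2/3 = 1/3
  'b': [2/3 + 1/3*0/1, 2/3 + 1/3*1/2) = [2/3, 5/6)
  'a': [2/3 + 1/3*1/2, 2/3 + 1/3*2/3) = [5/6, 8/9) <- contains code 61/72
  'f': [2/3 + 1/3*2/3, 2/3 + 1/3*1/1) = [8/9, 1/1)
  emit 'a', narrow to [5/6, 8/9)
Step 3: interval [5/6, 8/9), width = 8/9 - 5/6 = 1/18
  'b': [5/6 + 1/18*0/1, 5/6 + 1/18*1/2) = [5/6, 31/36) <- contains code 61/72
  'a': [5/6 + 1/18*1/2, 5/6 + 1/18*2/3) = [31/36, 47/54)
  'f': [5/6 + 1/18*2/3, 5/6 + 1/18*1/1) = [47/54, 8/9)
  emit 'b', narrow to [5/6, 31/36)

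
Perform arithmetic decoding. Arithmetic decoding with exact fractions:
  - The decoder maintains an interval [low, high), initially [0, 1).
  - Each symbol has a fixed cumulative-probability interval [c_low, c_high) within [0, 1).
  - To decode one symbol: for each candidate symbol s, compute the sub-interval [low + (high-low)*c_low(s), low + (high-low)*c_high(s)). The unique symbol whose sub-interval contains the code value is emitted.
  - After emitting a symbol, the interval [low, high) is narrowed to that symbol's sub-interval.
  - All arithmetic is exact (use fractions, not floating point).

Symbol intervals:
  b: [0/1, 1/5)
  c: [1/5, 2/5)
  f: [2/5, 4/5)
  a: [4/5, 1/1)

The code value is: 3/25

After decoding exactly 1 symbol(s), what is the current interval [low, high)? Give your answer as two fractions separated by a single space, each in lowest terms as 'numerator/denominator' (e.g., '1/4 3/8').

Answer: 0/1 1/5

Derivation:
Step 1: interval [0/1, 1/1), width = 1/1 - 0/1 = 1/1
  'b': [0/1 + 1/1*0/1, 0/1 + 1/1*1/5) = [0/1, 1/5) <- contains code 3/25
  'c': [0/1 + 1/1*1/5, 0/1 + 1/1*2/5) = [1/5, 2/5)
  'f': [0/1 + 1/1*2/5, 0/1 + 1/1*4/5) = [2/5, 4/5)
  'a': [0/1 + 1/1*4/5, 0/1 + 1/1*1/1) = [4/5, 1/1)
  emit 'b', narrow to [0/1, 1/5)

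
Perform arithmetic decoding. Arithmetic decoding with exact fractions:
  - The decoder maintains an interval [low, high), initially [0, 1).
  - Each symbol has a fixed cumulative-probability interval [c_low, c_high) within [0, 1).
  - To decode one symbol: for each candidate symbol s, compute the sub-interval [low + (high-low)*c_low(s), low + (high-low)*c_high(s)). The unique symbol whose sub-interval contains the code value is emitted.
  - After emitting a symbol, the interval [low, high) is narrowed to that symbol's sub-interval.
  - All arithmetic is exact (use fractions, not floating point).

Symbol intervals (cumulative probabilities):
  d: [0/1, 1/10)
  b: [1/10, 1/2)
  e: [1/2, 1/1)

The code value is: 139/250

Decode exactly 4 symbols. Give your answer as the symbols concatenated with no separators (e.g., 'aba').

Step 1: interval [0/1, 1/1), width = 1/1 - 0/1 = 1/1
  'd': [0/1 + 1/1*0/1, 0/1 + 1/1*1/10) = [0/1, 1/10)
  'b': [0/1 + 1/1*1/10, 0/1 + 1/1*1/2) = [1/10, 1/2)
  'e': [0/1 + 1/1*1/2, 0/1 + 1/1*1/1) = [1/2, 1/1) <- contains code 139/250
  emit 'e', narrow to [1/2, 1/1)
Step 2: interval [1/2, 1/1), width = 1/1 - 1/2 = 1/2
  'd': [1/2 + 1/2*0/1, 1/2 + 1/2*1/10) = [1/2, 11/20)
  'b': [1/2 + 1/2*1/10, 1/2 + 1/2*1/2) = [11/20, 3/4) <- contains code 139/250
  'e': [1/2 + 1/2*1/2, 1/2 + 1/2*1/1) = [3/4, 1/1)
  emit 'b', narrow to [11/20, 3/4)
Step 3: interval [11/20, 3/4), width = 3/4 - 11/20 = 1/5
  'd': [11/20 + 1/5*0/1, 11/20 + 1/5*1/10) = [11/20, 57/100) <- contains code 139/250
  'b': [11/20 + 1/5*1/10, 11/20 + 1/5*1/2) = [57/100, 13/20)
  'e': [11/20 + 1/5*1/2, 11/20 + 1/5*1/1) = [13/20, 3/4)
  emit 'd', narrow to [11/20, 57/100)
Step 4: interval [11/20, 57/100), width = 57/100 - 11/20 = 1/50
  'd': [11/20 + 1/50*0/1, 11/20 + 1/50*1/10) = [11/20, 69/125)
  'b': [11/20 + 1/50*1/10, 11/20 + 1/50*1/2) = [69/125, 14/25) <- contains code 139/250
  'e': [11/20 + 1/50*1/2, 11/20 + 1/50*1/1) = [14/25, 57/100)
  emit 'b', narrow to [69/125, 14/25)

Answer: ebdb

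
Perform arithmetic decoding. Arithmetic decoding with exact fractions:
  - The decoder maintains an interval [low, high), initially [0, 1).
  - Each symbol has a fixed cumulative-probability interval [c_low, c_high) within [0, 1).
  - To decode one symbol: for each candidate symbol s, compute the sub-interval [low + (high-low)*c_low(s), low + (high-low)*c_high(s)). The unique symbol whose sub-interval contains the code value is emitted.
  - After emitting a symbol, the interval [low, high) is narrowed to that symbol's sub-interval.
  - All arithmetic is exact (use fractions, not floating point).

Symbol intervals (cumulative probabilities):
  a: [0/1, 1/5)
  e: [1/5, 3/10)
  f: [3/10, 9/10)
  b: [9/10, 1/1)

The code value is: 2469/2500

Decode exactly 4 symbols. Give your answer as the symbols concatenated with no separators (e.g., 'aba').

Answer: bfbf

Derivation:
Step 1: interval [0/1, 1/1), width = 1/1 - 0/1 = 1/1
  'a': [0/1 + 1/1*0/1, 0/1 + 1/1*1/5) = [0/1, 1/5)
  'e': [0/1 + 1/1*1/5, 0/1 + 1/1*3/10) = [1/5, 3/10)
  'f': [0/1 + 1/1*3/10, 0/1 + 1/1*9/10) = [3/10, 9/10)
  'b': [0/1 + 1/1*9/10, 0/1 + 1/1*1/1) = [9/10, 1/1) <- contains code 2469/2500
  emit 'b', narrow to [9/10, 1/1)
Step 2: interval [9/10, 1/1), width = 1/1 - 9/10 = 1/10
  'a': [9/10 + 1/10*0/1, 9/10 + 1/10*1/5) = [9/10, 23/25)
  'e': [9/10 + 1/10*1/5, 9/10 + 1/10*3/10) = [23/25, 93/100)
  'f': [9/10 + 1/10*3/10, 9/10 + 1/10*9/10) = [93/100, 99/100) <- contains code 2469/2500
  'b': [9/10 + 1/10*9/10, 9/10 + 1/10*1/1) = [99/100, 1/1)
  emit 'f', narrow to [93/100, 99/100)
Step 3: interval [93/100, 99/100), width = 99/100 - 93/100 = 3/50
  'a': [93/100 + 3/50*0/1, 93/100 + 3/50*1/5) = [93/100, 471/500)
  'e': [93/100 + 3/50*1/5, 93/100 + 3/50*3/10) = [471/500, 237/250)
  'f': [93/100 + 3/50*3/10, 93/100 + 3/50*9/10) = [237/250, 123/125)
  'b': [93/100 + 3/50*9/10, 93/100 + 3/50*1/1) = [123/125, 99/100) <- contains code 2469/2500
  emit 'b', narrow to [123/125, 99/100)
Step 4: interval [123/125, 99/100), width = 99/100 - 123/125 = 3/500
  'a': [123/125 + 3/500*0/1, 123/125 + 3/500*1/5) = [123/125, 2463/2500)
  'e': [123/125 + 3/500*1/5, 123/125 + 3/500*3/10) = [2463/2500, 4929/5000)
  'f': [123/125 + 3/500*3/10, 123/125 + 3/500*9/10) = [4929/5000, 4947/5000) <- contains code 2469/2500
  'b': [123/125 + 3/500*9/10, 123/125 + 3/500*1/1) = [4947/5000, 99/100)
  emit 'f', narrow to [4929/5000, 4947/5000)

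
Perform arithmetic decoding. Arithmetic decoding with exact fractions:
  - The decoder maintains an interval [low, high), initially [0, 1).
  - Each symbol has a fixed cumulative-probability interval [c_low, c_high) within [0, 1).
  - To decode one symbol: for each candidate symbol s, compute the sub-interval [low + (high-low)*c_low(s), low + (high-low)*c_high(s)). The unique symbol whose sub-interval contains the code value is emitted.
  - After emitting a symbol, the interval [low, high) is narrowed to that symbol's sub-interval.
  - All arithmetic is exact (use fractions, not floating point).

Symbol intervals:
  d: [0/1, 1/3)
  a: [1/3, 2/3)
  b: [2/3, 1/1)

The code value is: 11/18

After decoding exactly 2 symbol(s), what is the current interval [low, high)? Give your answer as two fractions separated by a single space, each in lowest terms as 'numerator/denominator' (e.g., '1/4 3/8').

Step 1: interval [0/1, 1/1), width = 1/1 - 0/1 = 1/1
  'd': [0/1 + 1/1*0/1, 0/1 + 1/1*1/3) = [0/1, 1/3)
  'a': [0/1 + 1/1*1/3, 0/1 + 1/1*2/3) = [1/3, 2/3) <- contains code 11/18
  'b': [0/1 + 1/1*2/3, 0/1 + 1/1*1/1) = [2/3, 1/1)
  emit 'a', narrow to [1/3, 2/3)
Step 2: interval [1/3, 2/3), width = 2/3 - 1/3 = 1/3
  'd': [1/3 + 1/3*0/1, 1/3 + 1/3*1/3) = [1/3, 4/9)
  'a': [1/3 + 1/3*1/3, 1/3 + 1/3*2/3) = [4/9, 5/9)
  'b': [1/3 + 1/3*2/3, 1/3 + 1/3*1/1) = [5/9, 2/3) <- contains code 11/18
  emit 'b', narrow to [5/9, 2/3)

Answer: 5/9 2/3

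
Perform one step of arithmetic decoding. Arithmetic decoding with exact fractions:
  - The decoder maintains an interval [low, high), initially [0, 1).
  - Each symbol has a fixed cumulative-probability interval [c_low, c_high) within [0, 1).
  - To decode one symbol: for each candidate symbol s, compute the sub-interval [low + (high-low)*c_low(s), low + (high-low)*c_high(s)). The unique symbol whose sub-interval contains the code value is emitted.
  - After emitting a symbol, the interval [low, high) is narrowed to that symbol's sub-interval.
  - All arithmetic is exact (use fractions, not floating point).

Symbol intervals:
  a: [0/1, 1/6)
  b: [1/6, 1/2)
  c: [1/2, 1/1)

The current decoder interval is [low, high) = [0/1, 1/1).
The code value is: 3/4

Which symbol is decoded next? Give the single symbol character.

Answer: c

Derivation:
Interval width = high − low = 1/1 − 0/1 = 1/1
Scaled code = (code − low) / width = (3/4 − 0/1) / 1/1 = 3/4
  a: [0/1, 1/6) 
  b: [1/6, 1/2) 
  c: [1/2, 1/1) ← scaled code falls here ✓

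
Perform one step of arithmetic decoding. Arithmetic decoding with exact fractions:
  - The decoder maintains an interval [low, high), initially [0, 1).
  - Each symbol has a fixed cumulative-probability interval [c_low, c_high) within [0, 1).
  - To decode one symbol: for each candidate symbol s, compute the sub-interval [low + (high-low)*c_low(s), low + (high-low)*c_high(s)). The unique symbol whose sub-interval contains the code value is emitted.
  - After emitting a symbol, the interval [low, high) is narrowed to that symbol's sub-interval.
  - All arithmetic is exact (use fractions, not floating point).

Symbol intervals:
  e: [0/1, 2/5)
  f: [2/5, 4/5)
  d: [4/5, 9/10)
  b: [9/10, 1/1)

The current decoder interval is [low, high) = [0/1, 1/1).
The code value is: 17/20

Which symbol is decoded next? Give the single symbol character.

Interval width = high − low = 1/1 − 0/1 = 1/1
Scaled code = (code − low) / width = (17/20 − 0/1) / 1/1 = 17/20
  e: [0/1, 2/5) 
  f: [2/5, 4/5) 
  d: [4/5, 9/10) ← scaled code falls here ✓
  b: [9/10, 1/1) 

Answer: d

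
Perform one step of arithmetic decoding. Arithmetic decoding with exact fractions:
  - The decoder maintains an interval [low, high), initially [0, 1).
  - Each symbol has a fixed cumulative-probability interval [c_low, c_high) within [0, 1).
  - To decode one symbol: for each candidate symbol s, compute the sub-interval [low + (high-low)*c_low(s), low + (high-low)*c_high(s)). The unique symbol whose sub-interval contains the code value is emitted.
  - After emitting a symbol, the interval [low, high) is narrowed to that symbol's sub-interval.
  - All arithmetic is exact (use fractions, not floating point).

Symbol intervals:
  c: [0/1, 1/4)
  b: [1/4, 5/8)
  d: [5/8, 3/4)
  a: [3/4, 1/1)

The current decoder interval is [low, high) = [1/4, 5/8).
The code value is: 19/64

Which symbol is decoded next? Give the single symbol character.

Interval width = high − low = 5/8 − 1/4 = 3/8
Scaled code = (code − low) / width = (19/64 − 1/4) / 3/8 = 1/8
  c: [0/1, 1/4) ← scaled code falls here ✓
  b: [1/4, 5/8) 
  d: [5/8, 3/4) 
  a: [3/4, 1/1) 

Answer: c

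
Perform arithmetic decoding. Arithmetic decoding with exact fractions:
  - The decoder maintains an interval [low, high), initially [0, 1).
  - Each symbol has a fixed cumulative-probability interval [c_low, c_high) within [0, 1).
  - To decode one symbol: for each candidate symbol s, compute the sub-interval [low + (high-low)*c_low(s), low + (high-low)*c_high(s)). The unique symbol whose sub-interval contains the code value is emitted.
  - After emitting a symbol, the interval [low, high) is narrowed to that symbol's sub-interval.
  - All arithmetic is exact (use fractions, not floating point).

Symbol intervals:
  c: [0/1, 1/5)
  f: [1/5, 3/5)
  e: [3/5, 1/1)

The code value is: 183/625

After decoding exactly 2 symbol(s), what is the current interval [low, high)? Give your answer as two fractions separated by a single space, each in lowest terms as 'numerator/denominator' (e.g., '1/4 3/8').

Step 1: interval [0/1, 1/1), width = 1/1 - 0/1 = 1/1
  'c': [0/1 + 1/1*0/1, 0/1 + 1/1*1/5) = [0/1, 1/5)
  'f': [0/1 + 1/1*1/5, 0/1 + 1/1*3/5) = [1/5, 3/5) <- contains code 183/625
  'e': [0/1 + 1/1*3/5, 0/1 + 1/1*1/1) = [3/5, 1/1)
  emit 'f', narrow to [1/5, 3/5)
Step 2: interval [1/5, 3/5), width = 3/5 - 1/5 = 2/5
  'c': [1/5 + 2/5*0/1, 1/5 + 2/5*1/5) = [1/5, 7/25)
  'f': [1/5 + 2/5*1/5, 1/5 + 2/5*3/5) = [7/25, 11/25) <- contains code 183/625
  'e': [1/5 + 2/5*3/5, 1/5 + 2/5*1/1) = [11/25, 3/5)
  emit 'f', narrow to [7/25, 11/25)

Answer: 7/25 11/25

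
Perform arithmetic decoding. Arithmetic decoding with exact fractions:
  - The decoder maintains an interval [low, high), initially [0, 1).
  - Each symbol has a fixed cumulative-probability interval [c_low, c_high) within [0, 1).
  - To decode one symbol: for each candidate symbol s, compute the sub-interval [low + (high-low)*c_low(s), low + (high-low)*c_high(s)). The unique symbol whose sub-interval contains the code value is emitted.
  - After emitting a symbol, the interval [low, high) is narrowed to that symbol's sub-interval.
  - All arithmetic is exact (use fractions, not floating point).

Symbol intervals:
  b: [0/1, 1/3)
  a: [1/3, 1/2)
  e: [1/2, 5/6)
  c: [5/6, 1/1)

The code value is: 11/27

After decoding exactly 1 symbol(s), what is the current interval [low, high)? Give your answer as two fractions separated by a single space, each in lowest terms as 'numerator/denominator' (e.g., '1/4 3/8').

Step 1: interval [0/1, 1/1), width = 1/1 - 0/1 = 1/1
  'b': [0/1 + 1/1*0/1, 0/1 + 1/1*1/3) = [0/1, 1/3)
  'a': [0/1 + 1/1*1/3, 0/1 + 1/1*1/2) = [1/3, 1/2) <- contains code 11/27
  'e': [0/1 + 1/1*1/2, 0/1 + 1/1*5/6) = [1/2, 5/6)
  'c': [0/1 + 1/1*5/6, 0/1 + 1/1*1/1) = [5/6, 1/1)
  emit 'a', narrow to [1/3, 1/2)

Answer: 1/3 1/2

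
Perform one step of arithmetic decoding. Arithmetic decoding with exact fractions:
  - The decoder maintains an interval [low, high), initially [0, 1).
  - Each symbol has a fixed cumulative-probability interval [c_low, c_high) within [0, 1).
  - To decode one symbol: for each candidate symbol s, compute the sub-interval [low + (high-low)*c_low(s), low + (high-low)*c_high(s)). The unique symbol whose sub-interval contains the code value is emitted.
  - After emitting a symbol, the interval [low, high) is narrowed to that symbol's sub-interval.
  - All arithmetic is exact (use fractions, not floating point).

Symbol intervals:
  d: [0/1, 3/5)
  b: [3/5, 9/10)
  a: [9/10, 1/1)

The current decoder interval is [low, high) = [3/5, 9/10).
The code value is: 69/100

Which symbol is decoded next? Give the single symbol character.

Interval width = high − low = 9/10 − 3/5 = 3/10
Scaled code = (code − low) / width = (69/100 − 3/5) / 3/10 = 3/10
  d: [0/1, 3/5) ← scaled code falls here ✓
  b: [3/5, 9/10) 
  a: [9/10, 1/1) 

Answer: d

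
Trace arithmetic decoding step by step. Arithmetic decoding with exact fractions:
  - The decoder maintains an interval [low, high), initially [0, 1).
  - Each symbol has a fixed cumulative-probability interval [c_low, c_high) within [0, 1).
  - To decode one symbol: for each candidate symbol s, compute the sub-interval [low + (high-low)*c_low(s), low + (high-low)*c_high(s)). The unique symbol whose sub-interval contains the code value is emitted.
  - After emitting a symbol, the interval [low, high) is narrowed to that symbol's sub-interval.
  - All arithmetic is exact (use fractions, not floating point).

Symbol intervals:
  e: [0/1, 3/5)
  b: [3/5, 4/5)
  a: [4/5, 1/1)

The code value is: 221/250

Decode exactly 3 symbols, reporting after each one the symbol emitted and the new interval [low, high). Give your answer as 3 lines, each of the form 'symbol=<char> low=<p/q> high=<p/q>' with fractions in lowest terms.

Step 1: interval [0/1, 1/1), width = 1/1 - 0/1 = 1/1
  'e': [0/1 + 1/1*0/1, 0/1 + 1/1*3/5) = [0/1, 3/5)
  'b': [0/1 + 1/1*3/5, 0/1 + 1/1*4/5) = [3/5, 4/5)
  'a': [0/1 + 1/1*4/5, 0/1 + 1/1*1/1) = [4/5, 1/1) <- contains code 221/250
  emit 'a', narrow to [4/5, 1/1)
Step 2: interval [4/5, 1/1), width = 1/1 - 4/5 = 1/5
  'e': [4/5 + 1/5*0/1, 4/5 + 1/5*3/5) = [4/5, 23/25) <- contains code 221/250
  'b': [4/5 + 1/5*3/5, 4/5 + 1/5*4/5) = [23/25, 24/25)
  'a': [4/5 + 1/5*4/5, 4/5 + 1/5*1/1) = [24/25, 1/1)
  emit 'e', narrow to [4/5, 23/25)
Step 3: interval [4/5, 23/25), width = 23/25 - 4/5 = 3/25
  'e': [4/5 + 3/25*0/1, 4/5 + 3/25*3/5) = [4/5, 109/125)
  'b': [4/5 + 3/25*3/5, 4/5 + 3/25*4/5) = [109/125, 112/125) <- contains code 221/250
  'a': [4/5 + 3/25*4/5, 4/5 + 3/25*1/1) = [112/125, 23/25)
  emit 'b', narrow to [109/125, 112/125)

Answer: symbol=a low=4/5 high=1/1
symbol=e low=4/5 high=23/25
symbol=b low=109/125 high=112/125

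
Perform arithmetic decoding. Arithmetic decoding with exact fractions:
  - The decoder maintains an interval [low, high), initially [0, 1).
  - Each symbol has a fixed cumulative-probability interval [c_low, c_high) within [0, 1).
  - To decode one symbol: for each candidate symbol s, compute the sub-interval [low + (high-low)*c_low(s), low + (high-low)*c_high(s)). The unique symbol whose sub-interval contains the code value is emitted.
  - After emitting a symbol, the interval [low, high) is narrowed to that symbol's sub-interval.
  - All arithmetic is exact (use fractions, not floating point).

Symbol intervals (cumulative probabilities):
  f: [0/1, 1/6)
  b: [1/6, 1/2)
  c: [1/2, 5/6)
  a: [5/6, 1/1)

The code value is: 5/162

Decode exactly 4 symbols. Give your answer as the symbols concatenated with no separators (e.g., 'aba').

Step 1: interval [0/1, 1/1), width = 1/1 - 0/1 = 1/1
  'f': [0/1 + 1/1*0/1, 0/1 + 1/1*1/6) = [0/1, 1/6) <- contains code 5/162
  'b': [0/1 + 1/1*1/6, 0/1 + 1/1*1/2) = [1/6, 1/2)
  'c': [0/1 + 1/1*1/2, 0/1 + 1/1*5/6) = [1/2, 5/6)
  'a': [0/1 + 1/1*5/6, 0/1 + 1/1*1/1) = [5/6, 1/1)
  emit 'f', narrow to [0/1, 1/6)
Step 2: interval [0/1, 1/6), width = 1/6 - 0/1 = 1/6
  'f': [0/1 + 1/6*0/1, 0/1 + 1/6*1/6) = [0/1, 1/36)
  'b': [0/1 + 1/6*1/6, 0/1 + 1/6*1/2) = [1/36, 1/12) <- contains code 5/162
  'c': [0/1 + 1/6*1/2, 0/1 + 1/6*5/6) = [1/12, 5/36)
  'a': [0/1 + 1/6*5/6, 0/1 + 1/6*1/1) = [5/36, 1/6)
  emit 'b', narrow to [1/36, 1/12)
Step 3: interval [1/36, 1/12), width = 1/12 - 1/36 = 1/18
  'f': [1/36 + 1/18*0/1, 1/36 + 1/18*1/6) = [1/36, 1/27) <- contains code 5/162
  'b': [1/36 + 1/18*1/6, 1/36 + 1/18*1/2) = [1/27, 1/18)
  'c': [1/36 + 1/18*1/2, 1/36 + 1/18*5/6) = [1/18, 2/27)
  'a': [1/36 + 1/18*5/6, 1/36 + 1/18*1/1) = [2/27, 1/12)
  emit 'f', narrow to [1/36, 1/27)
Step 4: interval [1/36, 1/27), width = 1/27 - 1/36 = 1/108
  'f': [1/36 + 1/108*0/1, 1/36 + 1/108*1/6) = [1/36, 19/648)
  'b': [1/36 + 1/108*1/6, 1/36 + 1/108*1/2) = [19/648, 7/216) <- contains code 5/162
  'c': [1/36 + 1/108*1/2, 1/36 + 1/108*5/6) = [7/216, 23/648)
  'a': [1/36 + 1/108*5/6, 1/36 + 1/108*1/1) = [23/648, 1/27)
  emit 'b', narrow to [19/648, 7/216)

Answer: fbfb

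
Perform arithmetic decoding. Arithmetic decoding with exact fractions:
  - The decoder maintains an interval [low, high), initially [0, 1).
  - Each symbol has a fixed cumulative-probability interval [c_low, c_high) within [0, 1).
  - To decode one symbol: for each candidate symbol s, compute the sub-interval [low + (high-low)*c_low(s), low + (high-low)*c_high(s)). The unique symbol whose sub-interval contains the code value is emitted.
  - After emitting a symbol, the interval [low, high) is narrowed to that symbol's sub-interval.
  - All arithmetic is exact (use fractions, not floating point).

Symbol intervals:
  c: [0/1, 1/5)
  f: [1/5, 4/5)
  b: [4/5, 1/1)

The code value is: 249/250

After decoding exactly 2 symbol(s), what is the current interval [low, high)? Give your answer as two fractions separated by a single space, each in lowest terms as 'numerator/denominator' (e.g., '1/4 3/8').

Step 1: interval [0/1, 1/1), width = 1/1 - 0/1 = 1/1
  'c': [0/1 + 1/1*0/1, 0/1 + 1/1*1/5) = [0/1, 1/5)
  'f': [0/1 + 1/1*1/5, 0/1 + 1/1*4/5) = [1/5, 4/5)
  'b': [0/1 + 1/1*4/5, 0/1 + 1/1*1/1) = [4/5, 1/1) <- contains code 249/250
  emit 'b', narrow to [4/5, 1/1)
Step 2: interval [4/5, 1/1), width = 1/1 - 4/5 = 1/5
  'c': [4/5 + 1/5*0/1, 4/5 + 1/5*1/5) = [4/5, 21/25)
  'f': [4/5 + 1/5*1/5, 4/5 + 1/5*4/5) = [21/25, 24/25)
  'b': [4/5 + 1/5*4/5, 4/5 + 1/5*1/1) = [24/25, 1/1) <- contains code 249/250
  emit 'b', narrow to [24/25, 1/1)

Answer: 24/25 1/1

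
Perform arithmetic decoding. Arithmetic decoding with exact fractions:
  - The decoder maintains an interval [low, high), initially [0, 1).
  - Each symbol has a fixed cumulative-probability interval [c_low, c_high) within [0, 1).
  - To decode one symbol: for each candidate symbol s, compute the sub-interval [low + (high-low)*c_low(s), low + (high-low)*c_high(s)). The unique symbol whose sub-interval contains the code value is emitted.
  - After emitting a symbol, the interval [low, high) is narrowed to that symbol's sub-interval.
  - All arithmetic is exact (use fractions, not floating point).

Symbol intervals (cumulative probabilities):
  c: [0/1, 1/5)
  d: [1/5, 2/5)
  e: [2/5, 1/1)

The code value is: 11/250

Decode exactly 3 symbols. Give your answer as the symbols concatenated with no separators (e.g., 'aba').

Step 1: interval [0/1, 1/1), width = 1/1 - 0/1 = 1/1
  'c': [0/1 + 1/1*0/1, 0/1 + 1/1*1/5) = [0/1, 1/5) <- contains code 11/250
  'd': [0/1 + 1/1*1/5, 0/1 + 1/1*2/5) = [1/5, 2/5)
  'e': [0/1 + 1/1*2/5, 0/1 + 1/1*1/1) = [2/5, 1/1)
  emit 'c', narrow to [0/1, 1/5)
Step 2: interval [0/1, 1/5), width = 1/5 - 0/1 = 1/5
  'c': [0/1 + 1/5*0/1, 0/1 + 1/5*1/5) = [0/1, 1/25)
  'd': [0/1 + 1/5*1/5, 0/1 + 1/5*2/5) = [1/25, 2/25) <- contains code 11/250
  'e': [0/1 + 1/5*2/5, 0/1 + 1/5*1/1) = [2/25, 1/5)
  emit 'd', narrow to [1/25, 2/25)
Step 3: interval [1/25, 2/25), width = 2/25 - 1/25 = 1/25
  'c': [1/25 + 1/25*0/1, 1/25 + 1/25*1/5) = [1/25, 6/125) <- contains code 11/250
  'd': [1/25 + 1/25*1/5, 1/25 + 1/25*2/5) = [6/125, 7/125)
  'e': [1/25 + 1/25*2/5, 1/25 + 1/25*1/1) = [7/125, 2/25)
  emit 'c', narrow to [1/25, 6/125)

Answer: cdc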